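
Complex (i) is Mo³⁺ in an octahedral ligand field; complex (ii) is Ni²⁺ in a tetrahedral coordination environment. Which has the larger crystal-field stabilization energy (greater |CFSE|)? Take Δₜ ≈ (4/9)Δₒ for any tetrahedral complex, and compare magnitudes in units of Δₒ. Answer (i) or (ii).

(i)

(i): Group 6 minus oxidation state +3 gives a d³ configuration for Mo³⁺; For octahedral d³ the high- and low-spin configurations coincide; t₂g³ eg⁰, CFSE = -1.2Δₒ.
(ii): Group 10 minus oxidation state +2 gives a d⁸ configuration for Ni²⁺; Tetrahedral splitting is small, so the complex is high-spin; e^4 t2^4, CFSE = -0.8Δₜ ≈ -0.36Δₒ.
So (i) has the larger |CFSE|.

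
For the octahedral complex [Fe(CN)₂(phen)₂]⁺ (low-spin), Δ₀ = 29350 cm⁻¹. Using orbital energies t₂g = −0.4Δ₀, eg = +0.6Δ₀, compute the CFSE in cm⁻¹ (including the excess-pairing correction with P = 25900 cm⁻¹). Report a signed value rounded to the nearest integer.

Ligand charges: 2×(-1) from CN⁻ and 2×(+0) from phen sum to -2; with overall charge +1, Fe is +3.
Group 8 minus oxidation state +3 gives a d⁵ configuration for Fe³⁺.
The d⁵ electrons fill as t₂g⁵ eg⁰.
CFSE(orbital) = 5×(-0.4Δ₀) + 0×(0.6Δ₀) = -2.0Δ₀; with Δ₀ = 29350 cm⁻¹ that is -58700 cm⁻¹.
High-spin d⁵ would be t₂g³ eg² with 0 pairs; low-spin has 2, so 2 excess pairs cost +2P = +51800 cm⁻¹.
Overall CFSE = -58700 + 51800 = -6900 cm⁻¹.

-6900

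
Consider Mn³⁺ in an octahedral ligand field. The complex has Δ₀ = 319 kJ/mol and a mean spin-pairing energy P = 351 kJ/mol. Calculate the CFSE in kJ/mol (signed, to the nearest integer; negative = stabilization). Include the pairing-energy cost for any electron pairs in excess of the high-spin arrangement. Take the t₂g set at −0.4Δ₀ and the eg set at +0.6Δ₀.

Mn sits in group 7; removing 3 electrons leaves Mn³⁺ with 7 − 3 = 4 d electrons.
Since Δ₀ = 319 kJ/mol < P = 351 kJ/mol, the complex adopts the high-spin configuration.
That gives t₂g³ eg¹.
Orbital CFSE = -0.6Δ₀ = -0.6 × 319 = -191 kJ/mol.
High-spin has no excess pairs, so no pairing correction applies.

-191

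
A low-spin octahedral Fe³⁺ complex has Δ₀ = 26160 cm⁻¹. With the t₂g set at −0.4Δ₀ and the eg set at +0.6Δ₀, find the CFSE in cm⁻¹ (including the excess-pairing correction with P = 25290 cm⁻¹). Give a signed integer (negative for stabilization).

Group 8 minus oxidation state +3 gives a d⁵ configuration for Fe³⁺.
The d⁵ electrons fill as t₂g⁵ eg⁰.
CFSE(orbital) = 5×(-0.4Δ₀) + 0×(0.6Δ₀) = -2.0Δ₀; with Δ₀ = 26160 cm⁻¹ that is -52320 cm⁻¹.
Relative to high-spin t₂g³ eg² (0 paired), the low-spin configuration has 2 additional pairs, contributing +2 × 25290 = +50580 cm⁻¹.
Combining: -52320 + 50580 = -1740 cm⁻¹.

-1740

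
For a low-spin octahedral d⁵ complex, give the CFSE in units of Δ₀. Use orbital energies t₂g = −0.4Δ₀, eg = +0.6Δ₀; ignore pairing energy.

Configuration: t₂g⁵ eg⁰.
CFSE = 5(-0.4Δ₀) + 0(0.6Δ₀) = -2.0Δ₀ + 0.0Δ₀ = -2.0Δ₀.

-2.0 Δ₀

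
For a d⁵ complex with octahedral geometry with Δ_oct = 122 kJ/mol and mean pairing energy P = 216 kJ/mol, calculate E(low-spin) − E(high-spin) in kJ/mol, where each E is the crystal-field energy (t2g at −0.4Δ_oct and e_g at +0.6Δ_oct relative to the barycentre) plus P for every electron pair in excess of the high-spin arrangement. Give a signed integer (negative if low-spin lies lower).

In the high-spin limit (t2g^3 e_g^2) the orbital term is 0.0Δ_oct = 0 kJ/mol, with no excess pairing.
Low-spin t2g^5 e_g^0 gives -2.0Δ_oct = -244 kJ/mol, but forming 2 extra pairs costs 2P = 432 kJ/mol, so E(LS) = -244 + 432 = 188 kJ/mol.
Thus E(LS) − E(HS) = 188 kJ/mol.

188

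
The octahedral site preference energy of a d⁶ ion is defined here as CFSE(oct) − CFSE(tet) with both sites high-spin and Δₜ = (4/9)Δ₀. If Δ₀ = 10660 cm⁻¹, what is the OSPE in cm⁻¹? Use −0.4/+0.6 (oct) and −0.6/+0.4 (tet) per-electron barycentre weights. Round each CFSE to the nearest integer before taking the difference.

-1421

Octahedral (high-spin): t₂g⁴ eg², CFSE = 4(−0.4) + 2(+0.6) = -0.4Δ₀ = -0.4 × 10660 = -4264 cm⁻¹.
Tetrahedral e³ t₂³ gives -0.6Δₜ = -0.6 × (4/9) × 10660 = -2843 cm⁻¹.
Subtracting, OSPE = -4264 − (-2843) = -1421 cm⁻¹.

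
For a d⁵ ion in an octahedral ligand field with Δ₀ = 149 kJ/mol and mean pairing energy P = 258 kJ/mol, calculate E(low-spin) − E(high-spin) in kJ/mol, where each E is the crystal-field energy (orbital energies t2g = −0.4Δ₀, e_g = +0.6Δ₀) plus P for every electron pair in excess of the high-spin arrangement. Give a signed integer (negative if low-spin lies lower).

High-spin d⁵ fills as t2g^3 e_g^2 with CFSE 3(−0.4) + 2(+0.6) = 0.0Δ₀ = 0 kJ/mol.
Low-spin: t2g^5 e_g^0, orbital CFSE = -2.0Δ₀ = -298 kJ/mol; plus 2 excess pairs × P = +516 kJ/mol; total 218 kJ/mol.
E(LS) − E(HS) = 218 − (0) = 218 kJ/mol.

218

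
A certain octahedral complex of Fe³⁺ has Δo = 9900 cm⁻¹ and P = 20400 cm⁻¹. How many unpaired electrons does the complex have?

5

Group 8 minus oxidation state +3 gives a d⁵ configuration for Fe³⁺.
Here Δo < P (9900 < 20400), so the high-spin state is favoured.
Filling d⁵ accordingly: t₂g³ eg².
Unpaired electrons: 5.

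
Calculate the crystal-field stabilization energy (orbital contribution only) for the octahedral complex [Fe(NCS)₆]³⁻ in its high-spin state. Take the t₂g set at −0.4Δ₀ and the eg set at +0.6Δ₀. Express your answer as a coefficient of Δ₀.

0.0 Δ₀

Each NCS⁻ contributes -1; 6 × (-1) = -6. With overall charge -3, Fe is in the +3 oxidation state.
Fe³⁺: group 8, so d-count = 8 − 3 = 5.
Configuration: t₂g³ eg².
CFSE = 3(-0.4Δ₀) + 2(0.6Δ₀) = -1.2Δ₀ + 1.2Δ₀ = 0.0Δ₀.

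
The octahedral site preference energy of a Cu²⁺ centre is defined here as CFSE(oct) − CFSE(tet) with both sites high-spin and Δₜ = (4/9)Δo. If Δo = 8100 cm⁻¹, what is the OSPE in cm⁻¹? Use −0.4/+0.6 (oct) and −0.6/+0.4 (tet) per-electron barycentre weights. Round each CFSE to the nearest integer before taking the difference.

Cu sits in group 11; removing 2 electrons leaves Cu²⁺ with 11 − 2 = 9 d electrons.
Octahedral high-spin t2g^6 e_g^3: CFSE = -0.6 × 8100 = -4860 cm⁻¹.
Tetrahedral: e^4 t2^5, CFSE = 4(−0.6) + 5(+0.4) = -0.4Δₜ = -0.4 × (4/9) × 8100 = -1440 cm⁻¹.
Subtracting, OSPE = -4860 − (-1440) = -3420 cm⁻¹.

-3420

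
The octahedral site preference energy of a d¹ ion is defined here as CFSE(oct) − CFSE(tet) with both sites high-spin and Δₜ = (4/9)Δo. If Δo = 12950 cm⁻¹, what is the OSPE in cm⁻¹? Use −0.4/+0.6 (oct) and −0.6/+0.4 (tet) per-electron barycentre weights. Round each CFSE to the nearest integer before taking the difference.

Octahedral high-spin t₂g¹ eg⁰: CFSE = -0.4 × 12950 = -5180 cm⁻¹.
Tetrahedral: e¹ t₂⁰, CFSE = 1(−0.6) + 0(+0.4) = -0.6Δₜ = -0.6 × (4/9) × 12950 = -3453 cm⁻¹.
OSPE = CFSE(oct) − CFSE(tet) = -5180 − (-3453) = -1727 cm⁻¹.

-1727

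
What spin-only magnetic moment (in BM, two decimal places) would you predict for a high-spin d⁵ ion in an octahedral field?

5.92 BM

Configuration: t₂g³ eg² → 5 unpaired electrons.
μ(spin-only) = √[5(5+2)] = √35 ≈ 5.92 BM.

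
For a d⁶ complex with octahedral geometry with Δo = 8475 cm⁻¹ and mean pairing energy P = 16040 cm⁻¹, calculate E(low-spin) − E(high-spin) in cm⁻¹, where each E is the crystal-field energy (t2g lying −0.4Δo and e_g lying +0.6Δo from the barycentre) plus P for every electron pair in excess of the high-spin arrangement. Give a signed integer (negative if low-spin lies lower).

High-spin: t2g^4 e_g^2, CFSE = -0.4Δo = -3390 cm⁻¹.
Low-spin t2g^6 e_g^0 gives -2.4Δo = -20340 cm⁻¹, but forming 2 extra pairs costs 2P = 32080 cm⁻¹, so E(LS) = -20340 + 32080 = 11740 cm⁻¹.
Thus E(LS) − E(HS) = 15130 cm⁻¹.

15130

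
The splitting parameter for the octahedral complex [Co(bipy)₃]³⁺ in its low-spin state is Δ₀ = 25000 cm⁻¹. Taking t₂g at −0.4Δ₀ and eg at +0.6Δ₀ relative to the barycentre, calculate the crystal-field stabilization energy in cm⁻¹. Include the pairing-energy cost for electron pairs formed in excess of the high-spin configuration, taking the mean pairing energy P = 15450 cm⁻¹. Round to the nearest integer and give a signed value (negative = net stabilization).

bipy is neutral, so the +3 overall charge sits on Co: oxidation state +3.
Co³⁺: group 9, so d-count = 9 − 3 = 6.
The d⁶ electrons fill as t₂g⁶ eg⁰.
Orbital CFSE = 6(-0.4) + 0(0.6) = -2.4Δ₀ = -2.4 × 25000 = -60000 cm⁻¹.
Pairing penalty: 3 pairs vs 1 in the high-spin reference → 2 extra × P = 30900 cm⁻¹.
Combining: -60000 + 30900 = -29100 cm⁻¹.

-29100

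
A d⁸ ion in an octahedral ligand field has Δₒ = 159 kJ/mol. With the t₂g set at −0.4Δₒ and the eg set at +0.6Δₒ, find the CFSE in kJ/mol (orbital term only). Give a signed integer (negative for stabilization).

-191

For octahedral d⁸ the high- and low-spin configurations coincide.
Electron filling gives t₂g⁶ eg².
The orbital stabilization is -1.2Δₒ = -1.2 × 159 = -191 kJ/mol.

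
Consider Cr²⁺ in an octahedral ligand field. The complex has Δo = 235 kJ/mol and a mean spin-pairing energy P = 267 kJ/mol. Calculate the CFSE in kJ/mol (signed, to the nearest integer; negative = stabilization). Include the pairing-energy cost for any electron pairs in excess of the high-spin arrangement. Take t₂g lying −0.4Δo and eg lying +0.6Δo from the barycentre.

Cr is in group 6, so Cr²⁺ is d⁴ (6 − 2 = 4).
Here Δo < P (235 < 267), so the high-spin state is favoured.
That gives t₂g³ eg¹.
Orbital CFSE = -0.6Δo = -0.6 × 235 = -141 kJ/mol.
High-spin has no excess pairs, so no pairing correction applies.

-141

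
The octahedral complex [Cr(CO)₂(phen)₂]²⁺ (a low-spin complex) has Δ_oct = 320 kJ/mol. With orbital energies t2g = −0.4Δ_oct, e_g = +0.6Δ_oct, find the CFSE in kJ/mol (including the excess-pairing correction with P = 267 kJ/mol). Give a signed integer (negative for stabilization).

-245

Ligand charges: 2×(+0) from CO and 2×(+0) from phen sum to +0; with overall charge +2, Cr is +2.
Cr sits in group 6; removing 2 electrons leaves Cr²⁺ with 6 − 2 = 4 d electrons.
Configuration: t2g^4 e_g^0.
CFSE(orbital) = 4×(-0.4Δ_oct) + 0×(0.6Δ_oct) = -1.6Δ_oct; with Δ_oct = 320 kJ/mol that is -512 kJ/mol.
Pairing penalty: 1 pair vs 0 in the high-spin reference → 1 extra × P = 267 kJ/mol.
Combining: -512 + 267 = -245 kJ/mol.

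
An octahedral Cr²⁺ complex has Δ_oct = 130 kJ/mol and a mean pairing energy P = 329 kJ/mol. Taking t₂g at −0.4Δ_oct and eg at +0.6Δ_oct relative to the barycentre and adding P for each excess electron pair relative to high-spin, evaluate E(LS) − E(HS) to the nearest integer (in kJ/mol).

199

Cr²⁺: group 6, so d-count = 6 − 2 = 4.
In the high-spin limit (t₂g³ eg¹) the orbital term is -0.6Δ_oct = -78 kJ/mol, with no excess pairing.
Low-spin t₂g⁴ eg⁰ gives -1.6Δ_oct = -208 kJ/mol, but forming 1 extra pair costs 1P = 329 kJ/mol, so E(LS) = -208 + 329 = 121 kJ/mol.
The difference is 121 − (-78) = 199 kJ/mol, so high-spin lies lower.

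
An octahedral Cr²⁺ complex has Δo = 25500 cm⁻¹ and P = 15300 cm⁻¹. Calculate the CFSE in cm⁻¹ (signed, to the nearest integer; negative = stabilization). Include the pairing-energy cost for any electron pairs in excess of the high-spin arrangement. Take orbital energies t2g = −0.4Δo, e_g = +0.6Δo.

Cr sits in group 6; removing 2 electrons leaves Cr²⁺ with 6 − 2 = 4 d electrons.
Since Δo = 25500 cm⁻¹ > P = 15300 cm⁻¹, the complex adopts the low-spin configuration.
Configuration: t2g^4 e_g^0.
Orbital CFSE = -1.6Δo = -1.6 × 25500 = -40800 cm⁻¹.
Excess pairs vs high-spin: 1 − 0 = 1; pairing cost = +15300 cm⁻¹.
Net CFSE = -40800 + 15300 = -25500 cm⁻¹.

-25500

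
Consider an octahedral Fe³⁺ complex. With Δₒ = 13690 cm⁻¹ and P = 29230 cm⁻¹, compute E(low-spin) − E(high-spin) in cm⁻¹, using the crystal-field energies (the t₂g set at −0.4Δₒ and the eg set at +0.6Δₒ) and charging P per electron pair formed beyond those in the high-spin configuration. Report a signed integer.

Group 8 minus oxidation state +3 gives a d⁵ configuration for Fe³⁺.
In the high-spin limit (t₂g³ eg²) the orbital term is 0.0Δₒ = 0 cm⁻¹, with no excess pairing.
Low-spin t₂g⁵ eg⁰ gives -2.0Δₒ = -27380 cm⁻¹, but forming 2 extra pairs costs 2P = 58460 cm⁻¹, so E(LS) = -27380 + 58460 = 31080 cm⁻¹.
The difference is 31080 − (0) = 31080 cm⁻¹, so high-spin lies lower.

31080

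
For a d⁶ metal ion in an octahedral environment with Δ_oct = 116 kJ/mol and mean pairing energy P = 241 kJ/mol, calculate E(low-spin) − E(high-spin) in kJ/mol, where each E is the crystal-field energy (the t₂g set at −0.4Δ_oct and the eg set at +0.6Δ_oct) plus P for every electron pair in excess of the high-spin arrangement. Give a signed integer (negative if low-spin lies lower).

250

High-spin d⁶ fills as t₂g⁴ eg² with CFSE 4(−0.4) + 2(+0.6) = -0.4Δ_oct = -46 kJ/mol.
Low-spin: t₂g⁶ eg⁰, orbital CFSE = -2.4Δ_oct = -278 kJ/mol; plus 2 excess pairs × P = +482 kJ/mol; total 204 kJ/mol.
The difference is 204 − (-46) = 250 kJ/mol, so high-spin lies lower.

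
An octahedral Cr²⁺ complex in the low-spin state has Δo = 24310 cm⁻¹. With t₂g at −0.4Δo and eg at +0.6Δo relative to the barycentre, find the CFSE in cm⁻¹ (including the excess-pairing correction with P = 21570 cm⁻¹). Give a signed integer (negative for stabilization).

-17326

Cr²⁺: group 6, so d-count = 6 − 2 = 4.
The d⁴ electrons fill as t₂g⁴ eg⁰.
The orbital stabilization is -1.6Δo = -1.6 × 24310 = -38896 cm⁻¹.
Relative to high-spin t₂g³ eg¹ (0 paired), the low-spin configuration has 1 additional pair, contributing +1 × 21570 = +21570 cm⁻¹.
Overall CFSE = -38896 + 21570 = -17326 cm⁻¹.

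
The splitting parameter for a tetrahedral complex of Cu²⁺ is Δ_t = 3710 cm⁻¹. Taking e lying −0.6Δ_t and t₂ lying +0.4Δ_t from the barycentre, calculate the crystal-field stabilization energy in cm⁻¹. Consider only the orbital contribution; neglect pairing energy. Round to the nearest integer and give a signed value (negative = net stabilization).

Group 11 minus oxidation state +2 gives a d⁹ configuration for Cu²⁺.
With tetrahedral geometry the complex is necessarily high-spin.
The d⁹ electrons fill as e⁴ t₂⁵.
CFSE(orbital) = 4×(-0.6Δ_t) + 5×(0.4Δ_t) = -0.4Δ_t; with Δ_t = 3710 cm⁻¹ that is -1484 cm⁻¹.

-1484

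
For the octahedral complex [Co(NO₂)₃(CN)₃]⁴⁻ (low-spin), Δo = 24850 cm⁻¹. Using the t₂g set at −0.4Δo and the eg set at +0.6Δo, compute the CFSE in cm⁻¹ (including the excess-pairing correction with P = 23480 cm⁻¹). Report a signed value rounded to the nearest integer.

Ligand charges: 3×(-1) from NO₂⁻ and 3×(-1) from CN⁻ sum to -6; with overall charge -4, Co is +2.
Co sits in group 9; removing 2 electrons leaves Co²⁺ with 9 − 2 = 7 d electrons.
The d⁷ electrons fill as t₂g⁶ eg¹.
Orbital CFSE = 6(-0.4) + 1(0.6) = -1.8Δo = -1.8 × 24850 = -44730 cm⁻¹.
Relative to high-spin t₂g⁵ eg² (2 paired), the low-spin configuration has 1 additional pair, contributing +1 × 23480 = +23480 cm⁻¹.
Net CFSE = -44730 + 23480 = -21250 cm⁻¹.

-21250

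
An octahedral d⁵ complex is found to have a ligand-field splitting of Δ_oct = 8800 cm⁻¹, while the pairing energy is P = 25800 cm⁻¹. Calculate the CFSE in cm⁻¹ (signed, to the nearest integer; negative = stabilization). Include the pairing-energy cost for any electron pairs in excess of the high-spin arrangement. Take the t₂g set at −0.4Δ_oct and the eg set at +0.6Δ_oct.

Δ_oct < P, so pairing is avoided: the ground state is high-spin.
Configuration: t₂g³ eg².
Orbital CFSE = 0.0Δ_oct = 0.0 × 8800 = 0 cm⁻¹.
High-spin has no excess pairs, so no pairing correction applies.

0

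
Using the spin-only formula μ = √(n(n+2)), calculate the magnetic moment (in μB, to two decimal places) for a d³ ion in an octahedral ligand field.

Configuration: t2g^3 e_g^0 → 3 unpaired electrons.
μ(spin-only) = √[3(3+2)] = √15 ≈ 3.87 μB.

3.87 μB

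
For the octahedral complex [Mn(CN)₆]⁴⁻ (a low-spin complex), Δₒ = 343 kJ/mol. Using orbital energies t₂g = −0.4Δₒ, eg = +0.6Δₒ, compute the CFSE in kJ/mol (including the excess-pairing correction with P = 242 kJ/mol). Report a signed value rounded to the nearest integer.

-202

Each CN⁻ contributes -1; 6 × (-1) = -6. With overall charge -4, Mn is in the +2 oxidation state.
Mn sits in group 7; removing 2 electrons leaves Mn²⁺ with 7 − 2 = 5 d electrons.
Electron filling gives t₂g⁵ eg⁰.
The orbital stabilization is -2.0Δₒ = -2.0 × 343 = -686 kJ/mol.
Relative to high-spin t₂g³ eg² (0 paired), the low-spin configuration has 2 additional pairs, contributing +2 × 242 = +484 kJ/mol.
Overall CFSE = -686 + 484 = -202 kJ/mol.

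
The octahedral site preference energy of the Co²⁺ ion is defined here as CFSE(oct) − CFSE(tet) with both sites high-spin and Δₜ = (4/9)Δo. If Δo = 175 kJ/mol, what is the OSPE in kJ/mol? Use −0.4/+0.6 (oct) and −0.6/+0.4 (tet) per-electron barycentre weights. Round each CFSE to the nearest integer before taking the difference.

-47

Co²⁺: group 9, so d-count = 9 − 2 = 7.
Octahedral (high-spin): t2g^5 e_g^2, CFSE = 5(−0.4) + 2(+0.6) = -0.8Δo = -0.8 × 175 = -140 kJ/mol.
Tetrahedral e^4 t2^3 gives -1.2Δₜ = -1.2 × (4/9) × 175 = -93 kJ/mol.
Subtracting, OSPE = -140 − (-93) = -47 kJ/mol.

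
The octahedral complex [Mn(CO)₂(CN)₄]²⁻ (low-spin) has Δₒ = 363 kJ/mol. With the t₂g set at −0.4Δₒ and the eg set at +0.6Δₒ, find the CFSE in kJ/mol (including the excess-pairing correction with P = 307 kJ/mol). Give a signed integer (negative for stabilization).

Ligand charges: 2×(+0) from CO and 4×(-1) from CN⁻ sum to -4; with overall charge -2, Mn is +2.
Group 7 minus oxidation state +2 gives a d⁵ configuration for Mn²⁺.
The d⁵ electrons fill as t₂g⁵ eg⁰.
The orbital stabilization is -2.0Δₒ = -2.0 × 363 = -726 kJ/mol.
High-spin d⁵ would be t₂g³ eg² with 0 pairs; low-spin has 2, so 2 excess pairs cost +2P = +614 kJ/mol.
Combining: -726 + 614 = -112 kJ/mol.

-112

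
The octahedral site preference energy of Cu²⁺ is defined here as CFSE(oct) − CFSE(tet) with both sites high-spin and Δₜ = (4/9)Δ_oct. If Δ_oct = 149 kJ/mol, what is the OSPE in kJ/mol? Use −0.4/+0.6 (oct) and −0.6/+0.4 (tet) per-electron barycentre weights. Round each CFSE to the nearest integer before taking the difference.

Group 11 minus oxidation state +2 gives a d⁹ configuration for Cu²⁺.
In an octahedral site d⁹ (HS) is t₂g⁶ eg³, giving CFSE(oct) = -0.6Δ_oct = -89 kJ/mol.
Tetrahedral e⁴ t₂⁵ gives -0.4Δₜ = -0.4 × (4/9) × 149 = -26 kJ/mol.
OSPE = -89 − (-26) = -63 kJ/mol.

-63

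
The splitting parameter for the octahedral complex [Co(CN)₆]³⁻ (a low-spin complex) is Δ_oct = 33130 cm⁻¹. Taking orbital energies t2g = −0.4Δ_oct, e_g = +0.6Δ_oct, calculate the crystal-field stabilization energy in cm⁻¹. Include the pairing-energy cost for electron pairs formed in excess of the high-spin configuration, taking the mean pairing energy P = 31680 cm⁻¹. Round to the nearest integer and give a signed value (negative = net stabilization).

-16152

Each CN⁻ contributes -1; 6 × (-1) = -6. With overall charge -3, Co is in the +3 oxidation state.
Co sits in group 9; removing 3 electrons leaves Co³⁺ with 9 − 3 = 6 d electrons.
The d⁶ electrons fill as t2g^6 e_g^0.
Orbital CFSE = 6(-0.4) + 0(0.6) = -2.4Δ_oct = -2.4 × 33130 = -79512 cm⁻¹.
Pairing penalty: 3 pairs vs 1 in the high-spin reference → 2 extra × P = 63360 cm⁻¹.
Overall CFSE = -79512 + 63360 = -16152 cm⁻¹.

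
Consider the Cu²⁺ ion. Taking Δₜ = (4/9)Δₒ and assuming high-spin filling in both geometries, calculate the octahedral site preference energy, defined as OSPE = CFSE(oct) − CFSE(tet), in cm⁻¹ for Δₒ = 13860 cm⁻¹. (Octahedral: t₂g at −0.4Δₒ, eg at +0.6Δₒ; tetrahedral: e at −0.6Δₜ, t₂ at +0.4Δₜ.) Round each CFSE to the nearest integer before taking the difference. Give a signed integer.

Cu sits in group 11; removing 2 electrons leaves Cu²⁺ with 11 − 2 = 9 d electrons.
In an octahedral site d⁹ (HS) is t2g^6 e_g^3, giving CFSE(oct) = -0.6Δₒ = -8316 cm⁻¹.
Tetrahedral: e^4 t2^5, CFSE = 4(−0.6) + 5(+0.4) = -0.4Δₜ = -0.4 × (4/9) × 13860 = -2464 cm⁻¹.
OSPE = CFSE(oct) − CFSE(tet) = -8316 − (-2464) = -5852 cm⁻¹.

-5852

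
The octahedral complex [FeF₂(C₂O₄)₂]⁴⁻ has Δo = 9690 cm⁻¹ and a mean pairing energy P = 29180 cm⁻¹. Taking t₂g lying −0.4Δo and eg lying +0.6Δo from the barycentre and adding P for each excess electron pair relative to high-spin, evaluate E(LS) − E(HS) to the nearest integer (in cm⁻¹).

Ligand charges: 2×(-1) from F⁻ and 2×(-2) from C₂O₄²⁻ sum to -6; with overall charge -4, Fe is +2.
Fe²⁺: group 8, so d-count = 8 − 2 = 6.
In the high-spin limit (t₂g⁴ eg²) the orbital term is -0.4Δo = -3876 cm⁻¹, with no excess pairing.
Low-spin t₂g⁶ eg⁰ gives -2.4Δo = -23256 cm⁻¹, but forming 2 extra pairs costs 2P = 58360 cm⁻¹, so E(LS) = -23256 + 58360 = 35104 cm⁻¹.
Thus E(LS) − E(HS) = 38980 cm⁻¹.

38980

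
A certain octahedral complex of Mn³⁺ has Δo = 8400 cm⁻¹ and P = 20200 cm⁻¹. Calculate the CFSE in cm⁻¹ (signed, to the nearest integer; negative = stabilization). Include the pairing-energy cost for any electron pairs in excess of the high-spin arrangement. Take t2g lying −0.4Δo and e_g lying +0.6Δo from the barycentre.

Group 7 minus oxidation state +3 gives a d⁴ configuration for Mn³⁺.
Since Δo = 8400 cm⁻¹ < P = 20200 cm⁻¹, the complex adopts the high-spin configuration.
That gives t2g^3 e_g^1.
Orbital CFSE = -0.6Δo = -0.6 × 8400 = -5040 cm⁻¹.
High-spin has no excess pairs, so no pairing correction applies.

-5040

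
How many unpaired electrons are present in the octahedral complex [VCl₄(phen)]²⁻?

3

Ligand charges: 4×(-1) from Cl⁻ and 1×(+0) from phen sum to -4; with overall charge -2, V is +2.
V sits in group 5; removing 2 electrons leaves V²⁺ with 5 − 2 = 3 d electrons.
Configuration: t₂g³ eg⁰, giving 3 unpaired electrons.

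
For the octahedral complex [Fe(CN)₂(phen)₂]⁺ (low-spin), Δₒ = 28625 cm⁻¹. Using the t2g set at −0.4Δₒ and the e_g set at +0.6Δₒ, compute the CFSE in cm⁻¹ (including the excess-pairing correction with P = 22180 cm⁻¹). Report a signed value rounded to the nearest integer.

Ligand charges: 2×(-1) from CN⁻ and 2×(+0) from phen sum to -2; with overall charge +1, Fe is +3.
Fe³⁺: group 8, so d-count = 8 − 3 = 5.
Configuration: t2g^5 e_g^0.
CFSE(orbital) = 5×(-0.4Δₒ) + 0×(0.6Δₒ) = -2.0Δₒ; with Δₒ = 28625 cm⁻¹ that is -57250 cm⁻¹.
Pairing penalty: 2 pairs vs 0 in the high-spin reference → 2 extra × P = 44360 cm⁻¹.
Combining: -57250 + 44360 = -12890 cm⁻¹.

-12890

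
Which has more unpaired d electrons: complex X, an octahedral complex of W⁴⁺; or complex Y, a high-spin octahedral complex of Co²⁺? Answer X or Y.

Y

X: Group 6 minus oxidation state +4 gives a d² configuration for W⁴⁺; For octahedral d² the high- and low-spin configurations coincide; t₂g² eg⁰ → 2 unpaired.
Y: Co is in group 9, so Co²⁺ is d⁷ (9 − 2 = 7); t₂g⁵ eg² → 3 unpaired.
So Y has more unpaired electrons.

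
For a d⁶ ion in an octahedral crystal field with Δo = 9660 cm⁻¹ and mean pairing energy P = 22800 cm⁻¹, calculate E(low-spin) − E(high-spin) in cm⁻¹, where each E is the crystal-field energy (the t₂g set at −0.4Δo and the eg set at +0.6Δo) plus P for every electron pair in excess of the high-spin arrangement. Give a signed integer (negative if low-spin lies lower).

26280

High-spin d⁶ fills as t₂g⁴ eg² with CFSE 4(−0.4) + 2(+0.6) = -0.4Δo = -3864 cm⁻¹.
Low-spin: t₂g⁶ eg⁰, orbital CFSE = -2.4Δo = -23184 cm⁻¹; plus 2 excess pairs × P = +45600 cm⁻¹; total 22416 cm⁻¹.
Thus E(LS) − E(HS) = 26280 cm⁻¹.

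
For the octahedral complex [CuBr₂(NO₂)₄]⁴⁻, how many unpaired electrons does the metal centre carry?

1

Ligand charges: 2×(-1) from Br⁻ and 4×(-1) from NO₂⁻ sum to -6; with overall charge -4, Cu is +2.
Cu is in group 11, so Cu²⁺ is d⁹ (11 − 2 = 9).
Configuration: t₂g⁶ eg³, giving 1 unpaired electron.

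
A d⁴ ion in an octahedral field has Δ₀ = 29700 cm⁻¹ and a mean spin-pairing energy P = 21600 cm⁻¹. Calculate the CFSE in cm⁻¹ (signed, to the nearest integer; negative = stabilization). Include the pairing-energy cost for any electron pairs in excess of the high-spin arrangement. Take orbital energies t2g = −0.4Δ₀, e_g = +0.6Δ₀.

-25920

Δ₀ > P, so pairing is preferred: the ground state is low-spin.
That gives t2g^4 e_g^0.
Orbital CFSE = -1.6Δ₀ = -1.6 × 29700 = -47520 cm⁻¹.
Excess pairs vs high-spin: 1 − 0 = 1; pairing cost = +21600 cm⁻¹.
Net CFSE = -47520 + 21600 = -25920 cm⁻¹.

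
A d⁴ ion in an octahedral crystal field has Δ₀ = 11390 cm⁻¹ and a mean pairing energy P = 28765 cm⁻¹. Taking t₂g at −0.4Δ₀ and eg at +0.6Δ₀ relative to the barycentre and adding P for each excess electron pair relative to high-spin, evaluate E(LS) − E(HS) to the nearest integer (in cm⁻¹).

High-spin: t₂g³ eg¹, CFSE = -0.6Δ₀ = -6834 cm⁻¹.
Low-spin t₂g⁴ eg⁰ gives -1.6Δ₀ = -18224 cm⁻¹, but forming 1 extra pair costs 1P = 28765 cm⁻¹, so E(LS) = -18224 + 28765 = 10541 cm⁻¹.
E(LS) − E(HS) = 10541 − (-6834) = 17375 cm⁻¹.

17375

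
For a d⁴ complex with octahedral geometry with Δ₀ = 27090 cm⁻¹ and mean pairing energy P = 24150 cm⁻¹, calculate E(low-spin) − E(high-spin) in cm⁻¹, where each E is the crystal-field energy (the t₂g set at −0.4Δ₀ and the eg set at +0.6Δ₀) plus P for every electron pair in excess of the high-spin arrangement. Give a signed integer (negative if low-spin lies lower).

-2940

High-spin: t₂g³ eg¹, CFSE = -0.6Δ₀ = -16254 cm⁻¹.
Low-spin: t₂g⁴ eg⁰, orbital CFSE = -1.6Δ₀ = -43344 cm⁻¹; plus 1 excess pair × P = +24150 cm⁻¹; total -19194 cm⁻¹.
E(LS) − E(HS) = -19194 − (-16254) = -2940 cm⁻¹.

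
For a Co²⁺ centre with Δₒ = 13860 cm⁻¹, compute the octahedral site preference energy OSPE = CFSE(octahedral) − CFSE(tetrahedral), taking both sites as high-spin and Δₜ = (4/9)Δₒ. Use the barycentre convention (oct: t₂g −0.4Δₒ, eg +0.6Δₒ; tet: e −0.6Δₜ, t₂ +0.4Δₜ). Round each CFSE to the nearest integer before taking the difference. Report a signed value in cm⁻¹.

Co²⁺: group 9, so d-count = 9 − 2 = 7.
Octahedral (high-spin): t₂g⁵ eg², CFSE = 5(−0.4) + 2(+0.6) = -0.8Δₒ = -0.8 × 13860 = -11088 cm⁻¹.
In a tetrahedral site the filling is e⁴ t₂³: CFSE(tet) = -1.2Δₜ = -1.2 × (4/9)(13860) = -7392 cm⁻¹.
OSPE = CFSE(oct) − CFSE(tet) = -11088 − (-7392) = -3696 cm⁻¹.

-3696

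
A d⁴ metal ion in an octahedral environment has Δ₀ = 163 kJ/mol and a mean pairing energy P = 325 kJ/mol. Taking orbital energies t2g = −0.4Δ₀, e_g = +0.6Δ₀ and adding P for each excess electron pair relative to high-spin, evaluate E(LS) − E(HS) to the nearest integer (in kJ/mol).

High-spin: t2g^3 e_g^1, CFSE = -0.6Δ₀ = -98 kJ/mol.
Low-spin t2g^4 e_g^0 gives -1.6Δ₀ = -261 kJ/mol, but forming 1 extra pair costs 1P = 325 kJ/mol, so E(LS) = -261 + 325 = 64 kJ/mol.
E(LS) − E(HS) = 64 − (-98) = 162 kJ/mol.

162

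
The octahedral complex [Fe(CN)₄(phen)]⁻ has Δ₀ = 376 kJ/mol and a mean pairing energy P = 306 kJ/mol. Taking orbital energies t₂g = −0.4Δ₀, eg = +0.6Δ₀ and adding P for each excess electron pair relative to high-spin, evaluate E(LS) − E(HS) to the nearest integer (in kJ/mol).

-140

Ligand charges: 4×(-1) from CN⁻ and 1×(+0) from phen sum to -4; with overall charge -1, Fe is +3.
Fe sits in group 8; removing 3 electrons leaves Fe³⁺ with 8 − 3 = 5 d electrons.
High-spin: t₂g³ eg², CFSE = 0.0Δ₀ = 0 kJ/mol.
Low-spin: t₂g⁵ eg⁰, orbital CFSE = -2.0Δ₀ = -752 kJ/mol; plus 2 excess pairs × P = +612 kJ/mol; total -140 kJ/mol.
The difference is -140 − (0) = -140 kJ/mol, so low-spin lies lower.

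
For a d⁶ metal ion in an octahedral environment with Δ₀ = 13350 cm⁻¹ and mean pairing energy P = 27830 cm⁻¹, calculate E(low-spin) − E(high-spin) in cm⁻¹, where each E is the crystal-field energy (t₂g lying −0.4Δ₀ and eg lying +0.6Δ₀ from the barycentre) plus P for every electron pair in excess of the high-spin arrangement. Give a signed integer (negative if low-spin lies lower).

28960

In the high-spin limit (t₂g⁴ eg²) the orbital term is -0.4Δ₀ = -5340 cm⁻¹, with no excess pairing.
Low-spin t₂g⁶ eg⁰ gives -2.4Δ₀ = -32040 cm⁻¹, but forming 2 extra pairs costs 2P = 55660 cm⁻¹, so E(LS) = -32040 + 55660 = 23620 cm⁻¹.
The difference is 23620 − (-5340) = 28960 cm⁻¹, so high-spin lies lower.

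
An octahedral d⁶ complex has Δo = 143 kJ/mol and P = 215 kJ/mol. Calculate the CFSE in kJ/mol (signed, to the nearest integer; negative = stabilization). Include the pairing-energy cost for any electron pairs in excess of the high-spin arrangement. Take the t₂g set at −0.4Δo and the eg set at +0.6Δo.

Δo < P, so pairing is avoided: the ground state is high-spin.
Filling d⁶ accordingly: t₂g⁴ eg².
Orbital CFSE = -0.4Δo = -0.4 × 143 = -57 kJ/mol.
High-spin has no excess pairs, so no pairing correction applies.

-57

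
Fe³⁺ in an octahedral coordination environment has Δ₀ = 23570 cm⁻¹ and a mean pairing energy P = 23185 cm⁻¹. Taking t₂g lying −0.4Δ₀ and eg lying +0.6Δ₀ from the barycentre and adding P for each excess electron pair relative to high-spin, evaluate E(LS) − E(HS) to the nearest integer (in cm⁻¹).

Fe is in group 8, so Fe³⁺ is d⁵ (8 − 3 = 5).
High-spin d⁵ fills as t₂g³ eg² with CFSE 3(−0.4) + 2(+0.6) = 0.0Δ₀ = 0 cm⁻¹.
For low-spin the configuration is t₂g⁵ eg⁰: orbital energy -2.0 × 23570 = -47140 cm⁻¹, and 2 additional pairs relative to high-spin add 46370 cm⁻¹, giving -770 cm⁻¹.
E(LS) − E(HS) = -770 − (0) = -770 cm⁻¹.

-770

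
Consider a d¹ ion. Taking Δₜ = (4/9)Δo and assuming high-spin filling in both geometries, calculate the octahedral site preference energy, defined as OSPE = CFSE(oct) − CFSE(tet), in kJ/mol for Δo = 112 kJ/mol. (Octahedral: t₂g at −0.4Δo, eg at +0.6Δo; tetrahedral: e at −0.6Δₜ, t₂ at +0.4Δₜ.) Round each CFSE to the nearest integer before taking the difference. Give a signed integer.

-15

In an octahedral site d¹ (HS) is t2g^1 e_g^0, giving CFSE(oct) = -0.4Δo = -45 kJ/mol.
Tetrahedral e^1 t2^0 gives -0.6Δₜ = -0.6 × (4/9) × 112 = -30 kJ/mol.
OSPE = CFSE(oct) − CFSE(tet) = -45 − (-30) = -15 kJ/mol.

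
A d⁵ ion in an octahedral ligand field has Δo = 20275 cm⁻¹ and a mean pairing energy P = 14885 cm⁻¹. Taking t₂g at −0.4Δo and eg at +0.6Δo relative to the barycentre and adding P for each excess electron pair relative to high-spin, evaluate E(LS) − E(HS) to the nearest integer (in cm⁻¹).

High-spin d⁵ fills as t₂g³ eg² with CFSE 3(−0.4) + 2(+0.6) = 0.0Δo = 0 cm⁻¹.
For low-spin the configuration is t₂g⁵ eg⁰: orbital energy -2.0 × 20275 = -40550 cm⁻¹, and 2 additional pairs relative to high-spin add 29770 cm⁻¹, giving -10780 cm⁻¹.
The difference is -10780 − (0) = -10780 cm⁻¹, so low-spin lies lower.

-10780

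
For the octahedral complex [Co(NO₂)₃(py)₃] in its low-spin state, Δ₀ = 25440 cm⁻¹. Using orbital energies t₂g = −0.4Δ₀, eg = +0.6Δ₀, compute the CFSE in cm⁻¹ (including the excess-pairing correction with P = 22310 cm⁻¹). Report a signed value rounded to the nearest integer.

-16436

Ligand charges: 3×(-1) from NO₂⁻ and 3×(+0) from py sum to -3; with overall charge +0, Co is +3.
Group 9 minus oxidation state +3 gives a d⁶ configuration for Co³⁺.
Configuration: t₂g⁶ eg⁰.
Orbital CFSE = 6(-0.4) + 0(0.6) = -2.4Δ₀ = -2.4 × 25440 = -61056 cm⁻¹.
Pairing penalty: 3 pairs vs 1 in the high-spin reference → 2 extra × P = 44620 cm⁻¹.
Combining: -61056 + 44620 = -16436 cm⁻¹.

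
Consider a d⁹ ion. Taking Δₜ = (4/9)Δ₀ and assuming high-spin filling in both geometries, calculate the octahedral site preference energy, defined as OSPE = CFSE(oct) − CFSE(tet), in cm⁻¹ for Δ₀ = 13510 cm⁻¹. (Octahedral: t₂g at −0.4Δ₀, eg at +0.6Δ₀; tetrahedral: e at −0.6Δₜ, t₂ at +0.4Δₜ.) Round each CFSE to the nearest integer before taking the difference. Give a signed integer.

Octahedral (high-spin): t₂g⁶ eg³, CFSE = 6(−0.4) + 3(+0.6) = -0.6Δ₀ = -0.6 × 13510 = -8106 cm⁻¹.
Tetrahedral e⁴ t₂⁵ gives -0.4Δₜ = -0.4 × (4/9) × 13510 = -2402 cm⁻¹.
OSPE = CFSE(oct) − CFSE(tet) = -8106 − (-2402) = -5704 cm⁻¹.

-5704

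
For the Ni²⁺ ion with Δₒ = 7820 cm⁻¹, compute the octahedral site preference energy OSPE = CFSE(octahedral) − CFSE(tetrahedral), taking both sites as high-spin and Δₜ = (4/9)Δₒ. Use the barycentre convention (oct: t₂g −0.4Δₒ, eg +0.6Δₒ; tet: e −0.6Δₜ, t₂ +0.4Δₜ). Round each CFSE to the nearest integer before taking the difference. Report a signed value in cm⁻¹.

-6604

Ni²⁺: group 10, so d-count = 10 − 2 = 8.
Octahedral (high-spin): t₂g⁶ eg², CFSE = 6(−0.4) + 2(+0.6) = -1.2Δₒ = -1.2 × 7820 = -9384 cm⁻¹.
Tetrahedral e⁴ t₂⁴ gives -0.8Δₜ = -0.8 × (4/9) × 7820 = -2780 cm⁻¹.
Subtracting, OSPE = -9384 − (-2780) = -6604 cm⁻¹.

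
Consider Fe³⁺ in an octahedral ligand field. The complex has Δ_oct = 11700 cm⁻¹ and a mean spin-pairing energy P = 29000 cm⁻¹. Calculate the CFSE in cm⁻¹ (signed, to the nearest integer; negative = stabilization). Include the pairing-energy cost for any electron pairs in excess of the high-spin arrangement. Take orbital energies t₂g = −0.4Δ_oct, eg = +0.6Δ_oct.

Fe³⁺: group 8, so d-count = 8 − 3 = 5.
Since Δ_oct = 11700 cm⁻¹ < P = 29000 cm⁻¹, the complex adopts the high-spin configuration.
Configuration: t₂g³ eg².
Orbital CFSE = 0.0Δ_oct = 0.0 × 11700 = 0 cm⁻¹.
High-spin has no excess pairs, so no pairing correction applies.

0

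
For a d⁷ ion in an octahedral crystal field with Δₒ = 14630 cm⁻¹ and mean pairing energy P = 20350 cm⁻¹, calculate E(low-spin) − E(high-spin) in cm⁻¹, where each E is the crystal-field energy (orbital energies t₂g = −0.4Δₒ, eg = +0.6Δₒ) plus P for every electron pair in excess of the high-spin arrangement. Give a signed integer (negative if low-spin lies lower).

High-spin d⁷ fills as t₂g⁵ eg² with CFSE 5(−0.4) + 2(+0.6) = -0.8Δₒ = -11704 cm⁻¹.
Low-spin t₂g⁶ eg¹ gives -1.8Δₒ = -26334 cm⁻¹, but forming 1 extra pair costs 1P = 20350 cm⁻¹, so E(LS) = -26334 + 20350 = -5984 cm⁻¹.
E(LS) − E(HS) = -5984 − (-11704) = 5720 cm⁻¹.

5720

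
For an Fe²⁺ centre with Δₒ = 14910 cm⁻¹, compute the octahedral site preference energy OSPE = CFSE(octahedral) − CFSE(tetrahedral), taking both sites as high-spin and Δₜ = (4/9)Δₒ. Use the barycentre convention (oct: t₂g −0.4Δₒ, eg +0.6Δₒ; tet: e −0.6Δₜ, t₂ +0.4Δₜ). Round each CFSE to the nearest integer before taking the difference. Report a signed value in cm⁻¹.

Fe sits in group 8; removing 2 electrons leaves Fe²⁺ with 8 − 2 = 6 d electrons.
In an octahedral site d⁶ (HS) is t2g^4 e_g^2, giving CFSE(oct) = -0.4Δₒ = -5964 cm⁻¹.
Tetrahedral: e^3 t2^3, CFSE = 3(−0.6) + 3(+0.4) = -0.6Δₜ = -0.6 × (4/9) × 14910 = -3976 cm⁻¹.
Subtracting, OSPE = -5964 − (-3976) = -1988 cm⁻¹.

-1988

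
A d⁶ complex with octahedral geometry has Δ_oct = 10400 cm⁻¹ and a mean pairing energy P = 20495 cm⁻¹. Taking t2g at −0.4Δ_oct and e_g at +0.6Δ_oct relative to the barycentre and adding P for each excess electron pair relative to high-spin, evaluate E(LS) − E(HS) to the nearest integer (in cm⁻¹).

In the high-spin limit (t2g^4 e_g^2) the orbital term is -0.4Δ_oct = -4160 cm⁻¹, with no excess pairing.
For low-spin the configuration is t2g^6 e_g^0: orbital energy -2.4 × 10400 = -24960 cm⁻¹, and 2 additional pairs relative to high-spin add 40990 cm⁻¹, giving 16030 cm⁻¹.
Thus E(LS) − E(HS) = 20190 cm⁻¹.

20190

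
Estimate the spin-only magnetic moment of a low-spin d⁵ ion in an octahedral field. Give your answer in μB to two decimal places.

Configuration: t₂g⁵ eg⁰ → 1 unpaired electron.
μ(spin-only) = √[1(1+2)] = √3 ≈ 1.73 μB.

1.73 μB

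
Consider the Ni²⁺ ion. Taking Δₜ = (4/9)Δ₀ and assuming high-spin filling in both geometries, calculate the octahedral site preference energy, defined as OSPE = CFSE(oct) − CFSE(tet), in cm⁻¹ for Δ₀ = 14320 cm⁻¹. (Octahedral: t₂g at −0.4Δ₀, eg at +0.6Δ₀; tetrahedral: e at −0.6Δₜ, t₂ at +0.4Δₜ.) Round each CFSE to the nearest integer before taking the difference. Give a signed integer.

Ni sits in group 10; removing 2 electrons leaves Ni²⁺ with 10 − 2 = 8 d electrons.
In an octahedral site d⁸ (HS) is t₂g⁶ eg², giving CFSE(oct) = -1.2Δ₀ = -17184 cm⁻¹.
In a tetrahedral site the filling is e⁴ t₂⁴: CFSE(tet) = -0.8Δₜ = -0.8 × (4/9)(14320) = -5092 cm⁻¹.
Subtracting, OSPE = -17184 − (-5092) = -12092 cm⁻¹.

-12092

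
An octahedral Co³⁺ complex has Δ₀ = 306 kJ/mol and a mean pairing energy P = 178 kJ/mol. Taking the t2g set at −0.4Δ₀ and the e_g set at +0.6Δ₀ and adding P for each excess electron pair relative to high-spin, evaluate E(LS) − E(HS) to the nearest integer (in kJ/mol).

Group 9 minus oxidation state +3 gives a d⁶ configuration for Co³⁺.
High-spin d⁶ fills as t2g^4 e_g^2 with CFSE 4(−0.4) + 2(+0.6) = -0.4Δ₀ = -122 kJ/mol.
For low-spin the configuration is t2g^6 e_g^0: orbital energy -2.4 × 306 = -734 kJ/mol, and 2 additional pairs relative to high-spin add 356 kJ/mol, giving -378 kJ/mol.
E(LS) − E(HS) = -378 − (-122) = -256 kJ/mol.

-256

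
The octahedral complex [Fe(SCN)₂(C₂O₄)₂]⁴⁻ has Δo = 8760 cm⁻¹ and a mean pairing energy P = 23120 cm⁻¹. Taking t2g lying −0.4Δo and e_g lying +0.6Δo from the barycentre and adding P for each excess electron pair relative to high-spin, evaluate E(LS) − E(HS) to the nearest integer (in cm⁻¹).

28720

Ligand charges: 2×(-1) from SCN⁻ and 2×(-2) from C₂O₄²⁻ sum to -6; with overall charge -4, Fe is +2.
Fe is in group 8, so Fe²⁺ is d⁶ (8 − 2 = 6).
In the high-spin limit (t2g^4 e_g^2) the orbital term is -0.4Δo = -3504 cm⁻¹, with no excess pairing.
Low-spin t2g^6 e_g^0 gives -2.4Δo = -21024 cm⁻¹, but forming 2 extra pairs costs 2P = 46240 cm⁻¹, so E(LS) = -21024 + 46240 = 25216 cm⁻¹.
Thus E(LS) − E(HS) = 28720 cm⁻¹.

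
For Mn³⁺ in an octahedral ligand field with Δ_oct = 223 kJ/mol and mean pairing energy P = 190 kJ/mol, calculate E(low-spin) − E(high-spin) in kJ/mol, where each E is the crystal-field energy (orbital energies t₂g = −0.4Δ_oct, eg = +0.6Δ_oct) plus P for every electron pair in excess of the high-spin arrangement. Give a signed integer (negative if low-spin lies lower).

Group 7 minus oxidation state +3 gives a d⁴ configuration for Mn³⁺.
High-spin: t₂g³ eg¹, CFSE = -0.6Δ_oct = -134 kJ/mol.
For low-spin the configuration is t₂g⁴ eg⁰: orbital energy -1.6 × 223 = -357 kJ/mol, and 1 additional pair relative to high-spin adds 190 kJ/mol, giving -167 kJ/mol.
Thus E(LS) − E(HS) = -33 kJ/mol.

-33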